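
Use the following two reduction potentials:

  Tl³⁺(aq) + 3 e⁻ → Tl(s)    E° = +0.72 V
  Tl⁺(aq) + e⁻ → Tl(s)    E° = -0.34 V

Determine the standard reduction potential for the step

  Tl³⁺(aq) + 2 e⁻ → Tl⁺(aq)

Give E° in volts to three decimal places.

+1.250 V

Sequential free energies add, so n₃E°₃ = n₁E°₁ + n₂E°₂.
With n₃ = 3, and the known step contributing 1×(-0.34) V, the unknown satisfies 2·E° = 3×(+0.72) − 1×(-0.34) = +2.500.
E° = +2.500 / 2 = +1.250 V.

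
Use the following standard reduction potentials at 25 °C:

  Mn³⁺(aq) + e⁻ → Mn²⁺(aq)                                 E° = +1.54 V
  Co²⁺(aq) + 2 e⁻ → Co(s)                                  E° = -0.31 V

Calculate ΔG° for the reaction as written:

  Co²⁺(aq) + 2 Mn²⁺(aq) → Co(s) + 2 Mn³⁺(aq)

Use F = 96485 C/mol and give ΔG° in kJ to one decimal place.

As written, Co²⁺/Co is reduced (cathode) and Mn³⁺/Mn²⁺ is oxidised (anode), so E°cell = (-0.31) − (+1.54) = -1.85 V.
Balancing electrons gives n = 2.
ΔG° = −nFE° = −(2)(96485)(-1.85) = 356,994 J = +357.0 kJ.

+357.0 kJ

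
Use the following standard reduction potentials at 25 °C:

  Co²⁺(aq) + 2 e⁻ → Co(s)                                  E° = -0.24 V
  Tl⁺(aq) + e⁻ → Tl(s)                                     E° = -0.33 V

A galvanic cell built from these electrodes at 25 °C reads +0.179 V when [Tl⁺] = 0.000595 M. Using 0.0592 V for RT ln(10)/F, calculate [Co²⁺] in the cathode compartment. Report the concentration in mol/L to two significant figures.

0.00036 M

Co²⁺/Co is the cathode, Tl⁺/Tl the anode: E°cell = +0.09 V, n = 2.
Overall reaction: Co²⁺(aq) + 2 Tl(s) → Co(s) + 2 Tl⁺(aq); Q = [Tl⁺]^2/[Co²⁺]^1.
From E = E° − (0.0592/n) log Q: log Q = (E° − E)·n/0.0592 = (+0.09 − (+0.179))·2/0.0592 = -3.0068.
So 1·log[Co²⁺] = 2·log(0.000595) − log Q = -6.4510 − (-3.0068) = -3.4442; [Co²⁺] = 10^(-3.4442) ≈ 0.00036 M.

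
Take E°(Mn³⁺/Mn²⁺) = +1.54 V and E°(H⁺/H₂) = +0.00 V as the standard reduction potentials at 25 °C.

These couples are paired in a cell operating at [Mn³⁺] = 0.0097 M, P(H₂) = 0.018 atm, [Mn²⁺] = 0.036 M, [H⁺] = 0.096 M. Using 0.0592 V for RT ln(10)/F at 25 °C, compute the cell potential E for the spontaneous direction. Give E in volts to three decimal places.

+1.515 V

Mn³⁺/Mn²⁺ is the cathode (higher E°), H⁺/H₂ the anode: E°cell = +1.54 − (+0.00) = +1.54 V, n = 2.
Overall: 2 Mn³⁺(aq) + H₂(g) → 2 Mn²⁺(aq) + 2 H⁺(aq)
Q = [Mn²⁺]^2·[H⁺]^2 / ([Mn³⁺]^2·P(H₂)); log Q = 0.848.
E = E° − (0.0592/n) log Q = +1.54 − (0.0592/2)(0.848) = +1.515 V.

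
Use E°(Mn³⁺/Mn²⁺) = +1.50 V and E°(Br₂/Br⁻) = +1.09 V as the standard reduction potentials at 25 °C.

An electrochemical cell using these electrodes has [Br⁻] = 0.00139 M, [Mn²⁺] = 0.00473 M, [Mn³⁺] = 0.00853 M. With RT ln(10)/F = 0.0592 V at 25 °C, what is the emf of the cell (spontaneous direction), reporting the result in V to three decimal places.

Mn³⁺/Mn²⁺ is the cathode (higher E°), Br₂/Br⁻ the anode: E°cell = +1.50 − (+1.09) = +0.41 V, n = 2.
Overall: 2 Mn³⁺(aq) + 2 Br⁻(aq) → 2 Mn²⁺(aq) + Br₂(l)
Q = [Mn²⁺]^2 / ([Mn³⁺]^2·[Br⁻]^2); log Q = 5.202.
E = E° − (0.0592/n) log Q = +0.41 − (0.0592/2)(5.202) = +0.256 V.

+0.256 V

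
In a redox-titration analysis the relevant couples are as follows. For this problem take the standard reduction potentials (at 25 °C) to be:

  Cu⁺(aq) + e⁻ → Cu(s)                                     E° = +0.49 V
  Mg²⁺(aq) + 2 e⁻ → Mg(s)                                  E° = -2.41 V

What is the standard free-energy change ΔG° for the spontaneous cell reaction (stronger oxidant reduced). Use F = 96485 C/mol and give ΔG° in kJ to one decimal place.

-559.6 kJ

Cu⁺/Cu (E° = +0.49 V) is the cathode; Mg²⁺/Mg (E° = -2.41 V) is the anode, so E°cell = +2.90 V.
Balancing electrons gives n = 2 (lcm of 1 and 2).
ΔG° = −nFE° = −(2)(96485)(+2.90) = -559,613 J = -559.6 kJ.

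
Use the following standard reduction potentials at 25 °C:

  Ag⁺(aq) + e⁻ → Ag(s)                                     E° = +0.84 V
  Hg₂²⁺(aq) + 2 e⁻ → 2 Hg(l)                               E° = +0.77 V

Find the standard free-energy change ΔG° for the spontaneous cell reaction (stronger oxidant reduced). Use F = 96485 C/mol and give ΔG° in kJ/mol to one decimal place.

-13.5 kJ/mol

Ag⁺/Ag (E° = +0.84 V) is the cathode; Hg₂²⁺/Hg (E° = +0.77 V) is the anode, so E°cell = +0.07 V.
Balancing electrons gives n = 2 (lcm of 1 and 2).
ΔG° = −nFE° = −(2)(96485)(+0.07) = -13,508 J = -13.5 kJ/mol.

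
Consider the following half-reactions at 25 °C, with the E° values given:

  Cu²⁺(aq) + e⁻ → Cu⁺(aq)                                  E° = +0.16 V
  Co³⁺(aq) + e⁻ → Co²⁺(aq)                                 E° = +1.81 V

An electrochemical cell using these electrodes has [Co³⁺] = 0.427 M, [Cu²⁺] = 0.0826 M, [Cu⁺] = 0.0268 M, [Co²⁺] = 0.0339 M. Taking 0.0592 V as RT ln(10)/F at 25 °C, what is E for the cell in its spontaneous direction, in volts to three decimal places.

Co³⁺/Co²⁺ is the cathode (higher E°), Cu²⁺/Cu⁺ the anode: E°cell = +1.81 − (+0.16) = +1.65 V, n = 1.
Overall: Co³⁺(aq) + Cu⁺(aq) → Co²⁺(aq) + Cu²⁺(aq)
Q = [Co²⁺]·[Cu²⁺] / ([Co³⁺]·[Cu⁺]); log Q = -0.611.
E = E° − (0.0592/n) log Q = +1.65 − (0.0592/1)(-0.611) = +1.686 V.

+1.686 V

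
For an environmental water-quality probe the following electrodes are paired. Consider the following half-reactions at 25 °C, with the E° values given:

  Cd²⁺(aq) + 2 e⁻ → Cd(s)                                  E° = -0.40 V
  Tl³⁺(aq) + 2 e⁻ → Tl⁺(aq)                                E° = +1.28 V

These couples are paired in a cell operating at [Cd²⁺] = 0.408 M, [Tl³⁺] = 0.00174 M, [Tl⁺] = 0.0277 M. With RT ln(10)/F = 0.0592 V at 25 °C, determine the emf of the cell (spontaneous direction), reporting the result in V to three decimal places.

Tl³⁺/Tl⁺ is the cathode (higher E°), Cd²⁺/Cd the anode: E°cell = +1.28 − (-0.40) = +1.68 V, n = 2.
Overall: Tl³⁺(aq) + Cd(s) → Tl⁺(aq) + Cd²⁺(aq)
Q = [Tl⁺]·[Cd²⁺] / ([Tl³⁺]); log Q = 0.813.
E = E° − (0.0592/n) log Q = +1.68 − (0.0592/2)(0.813) = +1.656 V.

+1.656 V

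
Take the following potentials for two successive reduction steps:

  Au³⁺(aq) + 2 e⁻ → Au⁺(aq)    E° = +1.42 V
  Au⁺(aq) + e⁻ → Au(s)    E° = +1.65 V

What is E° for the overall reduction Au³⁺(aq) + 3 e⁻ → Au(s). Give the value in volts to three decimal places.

Since ΔG° = −nFE° is additive over sequential reductions, n₃E°₃ = n₁E°₁ + n₂E°₂.
E°₃ = (2×+1.42 + 1×+1.65) / 3 = (+4.490) / 3 = +1.497 V.

+1.497 V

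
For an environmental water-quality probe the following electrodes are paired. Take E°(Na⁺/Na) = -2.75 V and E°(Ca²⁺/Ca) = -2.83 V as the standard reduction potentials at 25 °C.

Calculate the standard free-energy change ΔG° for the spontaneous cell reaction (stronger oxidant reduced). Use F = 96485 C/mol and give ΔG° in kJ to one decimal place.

Na⁺/Na (E° = -2.75 V) is the cathode; Ca²⁺/Ca (E° = -2.83 V) is the anode, so E°cell = +0.08 V.
Balancing electrons gives n = 2 (lcm of 1 and 2).
ΔG° = −nFE° = −(2)(96485)(+0.08) = -15,438 J = -15.4 kJ.

-15.4 kJ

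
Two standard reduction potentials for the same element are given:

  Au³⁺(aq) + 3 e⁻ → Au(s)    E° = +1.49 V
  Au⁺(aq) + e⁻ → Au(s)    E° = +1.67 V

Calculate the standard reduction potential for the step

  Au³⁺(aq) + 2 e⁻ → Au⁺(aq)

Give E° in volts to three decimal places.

Sequential free energies add, so n₃E°₃ = n₁E°₁ + n₂E°₂.
With n₃ = 3, and the known step contributing 1×(+1.67) V, the unknown satisfies 2·E° = 3×(+1.49) − 1×(+1.67) = +2.800.
E° = +2.800 / 2 = +1.400 V.

+1.400 V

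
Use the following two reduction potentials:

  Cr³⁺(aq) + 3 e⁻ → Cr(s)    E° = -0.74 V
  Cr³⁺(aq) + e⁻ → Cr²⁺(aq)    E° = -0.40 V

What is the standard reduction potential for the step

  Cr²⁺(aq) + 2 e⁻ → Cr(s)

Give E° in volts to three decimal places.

-0.910 V

Sequential free energies add, so n₃E°₃ = n₁E°₁ + n₂E°₂.
With n₃ = 3, and the known step contributing 1×(-0.40) V, the unknown satisfies 2·E° = 3×(-0.74) − 1×(-0.40) = -1.820.
E° = -1.820 / 2 = -0.910 V.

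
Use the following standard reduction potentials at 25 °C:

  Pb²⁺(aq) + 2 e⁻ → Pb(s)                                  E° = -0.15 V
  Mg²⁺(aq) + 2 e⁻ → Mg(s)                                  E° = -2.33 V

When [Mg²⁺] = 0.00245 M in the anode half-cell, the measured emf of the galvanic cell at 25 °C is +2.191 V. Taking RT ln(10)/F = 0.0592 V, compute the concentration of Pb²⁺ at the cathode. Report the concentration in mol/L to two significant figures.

Pb²⁺/Pb is the cathode, Mg²⁺/Mg the anode: E°cell = +2.18 V, n = 2.
Overall reaction: Pb²⁺(aq) + Mg(s) → Pb(s) + Mg²⁺(aq); Q = [Mg²⁺]^1/[Pb²⁺]^1.
From E = E° − (0.0592/n) log Q: log Q = (E° − E)·n/0.0592 = (+2.18 − (+2.191))·2/0.0592 = -0.3716.
So 1·log[Pb²⁺] = 1·log(0.00245) − log Q = -2.6108 − (-0.3716) = -2.2392; [Pb²⁺] = 10^(-2.2392) ≈ 0.0058 M.

0.0058 M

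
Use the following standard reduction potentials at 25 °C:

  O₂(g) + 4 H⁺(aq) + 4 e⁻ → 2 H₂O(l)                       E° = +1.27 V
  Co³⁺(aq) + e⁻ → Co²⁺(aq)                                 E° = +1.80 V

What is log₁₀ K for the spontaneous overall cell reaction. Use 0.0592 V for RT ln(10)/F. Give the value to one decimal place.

35.8

Cathode: Co³⁺/Co²⁺; anode: O₂/H₂O. E°cell = +0.53 V, n = 4.
log K = nE°cell / 0.0592 = (4)(+0.53) / 0.0592 = 35.8.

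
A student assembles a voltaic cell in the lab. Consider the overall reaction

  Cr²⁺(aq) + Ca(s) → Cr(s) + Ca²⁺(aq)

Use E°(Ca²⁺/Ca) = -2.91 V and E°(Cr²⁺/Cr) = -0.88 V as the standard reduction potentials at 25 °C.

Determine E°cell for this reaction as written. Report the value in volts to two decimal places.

The Cr²⁺/Cr couple has the higher reduction potential, so it is the cathode; Ca²⁺/Ca is oxidised at the anode.
E°cell = E°(cathode) − E°(anode) = (-0.88) − (-2.91) = +2.03 V.

+2.03 V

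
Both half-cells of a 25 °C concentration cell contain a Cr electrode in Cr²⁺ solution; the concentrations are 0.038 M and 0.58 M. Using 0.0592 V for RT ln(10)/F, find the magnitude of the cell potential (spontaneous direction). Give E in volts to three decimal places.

+0.035 V

For a concentration cell E°cell = 0. The 0.58 M side is the cathode (reduction is favoured where [Cr²⁺] is higher).
With n = 2, E = −(0.0592/2) log([Cr²⁺]ₐₙ/[Cr²⁺]꜀ₐₜ) = −(0.0592/2) log(0.038/0.58) = −(0.0592/2)(-1.184) = +0.035 V.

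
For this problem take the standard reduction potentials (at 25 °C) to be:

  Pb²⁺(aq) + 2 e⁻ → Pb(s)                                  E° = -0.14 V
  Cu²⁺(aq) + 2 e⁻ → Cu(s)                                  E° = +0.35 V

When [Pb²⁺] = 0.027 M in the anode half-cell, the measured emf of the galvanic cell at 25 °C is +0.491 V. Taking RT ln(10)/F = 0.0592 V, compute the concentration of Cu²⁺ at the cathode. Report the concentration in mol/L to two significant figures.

Cu²⁺/Cu is the cathode, Pb²⁺/Pb the anode: E°cell = +0.49 V, n = 2.
Overall reaction: Cu²⁺(aq) + Pb(s) → Cu(s) + Pb²⁺(aq); Q = [Pb²⁺]^1/[Cu²⁺]^1.
From E = E° − (0.0592/n) log Q: log Q = (E° − E)·n/0.0592 = (+0.49 − (+0.491))·2/0.0592 = -0.0338.
So 1·log[Cu²⁺] = 1·log(0.027) − log Q = -1.5686 − (-0.0338) = -1.5348; [Cu²⁺] = 10^(-1.5348) ≈ 0.029 M.

0.029 M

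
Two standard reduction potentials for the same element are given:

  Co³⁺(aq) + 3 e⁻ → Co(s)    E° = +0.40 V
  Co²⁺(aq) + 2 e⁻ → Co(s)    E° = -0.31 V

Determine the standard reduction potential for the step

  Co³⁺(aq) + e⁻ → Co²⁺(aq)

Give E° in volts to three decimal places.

+1.820 V

Sequential free energies add, so n₃E°₃ = n₁E°₁ + n₂E°₂.
With n₃ = 3, and the known step contributing 2×(-0.31) V, the unknown satisfies 1·E° = 3×(+0.40) − 2×(-0.31) = +1.820.
E° = +1.820 / 1 = +1.820 V.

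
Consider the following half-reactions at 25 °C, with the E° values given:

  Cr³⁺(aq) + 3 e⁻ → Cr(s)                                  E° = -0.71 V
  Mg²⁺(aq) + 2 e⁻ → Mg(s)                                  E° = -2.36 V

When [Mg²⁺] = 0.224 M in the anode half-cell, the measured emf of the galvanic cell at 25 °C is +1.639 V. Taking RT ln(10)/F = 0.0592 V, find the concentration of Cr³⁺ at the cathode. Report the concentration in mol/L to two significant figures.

0.029 M

Cr³⁺/Cr is the cathode, Mg²⁺/Mg the anode: E°cell = +1.65 V, n = 6.
Overall reaction: 2 Cr³⁺(aq) + 3 Mg(s) → 2 Cr(s) + 3 Mg²⁺(aq); Q = [Mg²⁺]^3/[Cr³⁺]^2.
From E = E° − (0.0592/n) log Q: log Q = (E° − E)·n/0.0592 = (+1.65 − (+1.639))·6/0.0592 = 1.1149.
So 2·log[Cr³⁺] = 3·log(0.224) − log Q = -1.9493 − (1.1149) = -3.0642; log[Cr³⁺] = -3.0642 / 2 = -1.5321; [Cr³⁺] = 10^(-1.5321) ≈ 0.029 M.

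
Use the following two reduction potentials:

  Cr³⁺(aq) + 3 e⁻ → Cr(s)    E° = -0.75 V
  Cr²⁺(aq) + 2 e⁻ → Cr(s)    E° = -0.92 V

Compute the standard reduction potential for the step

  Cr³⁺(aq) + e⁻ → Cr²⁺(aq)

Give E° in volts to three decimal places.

Sequential free energies add, so n₃E°₃ = n₁E°₁ + n₂E°₂.
With n₃ = 3, and the known step contributing 2×(-0.92) V, the unknown satisfies 1·E° = 3×(-0.75) − 2×(-0.92) = -0.410.
E° = -0.410 / 1 = -0.410 V.

-0.410 V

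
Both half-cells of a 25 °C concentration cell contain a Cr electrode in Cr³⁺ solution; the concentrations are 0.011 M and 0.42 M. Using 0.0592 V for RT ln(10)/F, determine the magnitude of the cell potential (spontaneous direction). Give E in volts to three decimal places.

+0.031 V

For a concentration cell E°cell = 0. The 0.42 M side is the cathode (reduction is favoured where [Cr³⁺] is higher).
With n = 3, E = −(0.0592/3) log([Cr³⁺]ₐₙ/[Cr³⁺]꜀ₐₜ) = −(0.0592/3) log(0.011/0.42) = −(0.0592/3)(-1.582) = +0.031 V.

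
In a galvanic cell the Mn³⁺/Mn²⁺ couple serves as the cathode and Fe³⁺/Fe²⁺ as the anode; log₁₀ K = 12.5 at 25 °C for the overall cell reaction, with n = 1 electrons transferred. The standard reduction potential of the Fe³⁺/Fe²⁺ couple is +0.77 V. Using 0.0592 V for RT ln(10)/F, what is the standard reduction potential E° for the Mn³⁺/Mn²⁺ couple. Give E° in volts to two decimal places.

E°cell = (0.0592/n)·log K = (0.0592/1)(12.5) = +0.740 V.
Since Mn³⁺/Mn²⁺ is the cathode and Fe³⁺/Fe²⁺ the anode, E°cell = E°(Mn³⁺/Mn²⁺) − E°(Fe³⁺/Fe²⁺).
So E°(Mn³⁺/Mn²⁺) = E°cell + E°(Fe³⁺/Fe²⁺) = +0.740 + (+0.77) = +1.51 V.

+1.51 V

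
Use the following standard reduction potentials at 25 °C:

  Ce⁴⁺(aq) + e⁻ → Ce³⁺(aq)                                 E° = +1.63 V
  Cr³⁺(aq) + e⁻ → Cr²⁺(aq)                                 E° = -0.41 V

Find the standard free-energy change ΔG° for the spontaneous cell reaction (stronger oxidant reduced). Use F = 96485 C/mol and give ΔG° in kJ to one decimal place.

Ce⁴⁺/Ce³⁺ (E° = +1.63 V) is the cathode; Cr³⁺/Cr²⁺ (E° = -0.41 V) is the anode, so E°cell = +2.04 V.
Balancing electrons gives n = 1 (lcm of 1 and 1).
ΔG° = −nFE° = −(1)(96485)(+2.04) = -196,829 J = -196.8 kJ.

-196.8 kJ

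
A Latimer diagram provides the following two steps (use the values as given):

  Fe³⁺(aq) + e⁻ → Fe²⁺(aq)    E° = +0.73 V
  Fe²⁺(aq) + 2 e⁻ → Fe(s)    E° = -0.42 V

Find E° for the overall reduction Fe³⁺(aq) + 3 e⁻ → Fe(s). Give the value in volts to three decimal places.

Standard free energies of sequential steps add: ΔG°₃ = ΔG°₁ + ΔG°₂, so n₃E°₃ = n₁E°₁ + n₂E°₂.
E°₃ = (1×+0.73 + 2×-0.42) / 3 = (-0.110) / 3 = -0.037 V.

-0.037 V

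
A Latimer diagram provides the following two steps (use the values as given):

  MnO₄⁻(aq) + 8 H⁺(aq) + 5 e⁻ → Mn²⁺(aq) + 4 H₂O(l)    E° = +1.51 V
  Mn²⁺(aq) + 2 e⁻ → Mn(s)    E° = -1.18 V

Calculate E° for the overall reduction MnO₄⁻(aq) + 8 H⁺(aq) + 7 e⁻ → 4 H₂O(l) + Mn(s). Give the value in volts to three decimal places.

+0.741 V

Since ΔG° = −nFE° is additive over sequential reductions, n₃E°₃ = n₁E°₁ + n₂E°₂.
E°₃ = (5×+1.51 + 2×-1.18) / 7 = (+5.190) / 7 = +0.741 V.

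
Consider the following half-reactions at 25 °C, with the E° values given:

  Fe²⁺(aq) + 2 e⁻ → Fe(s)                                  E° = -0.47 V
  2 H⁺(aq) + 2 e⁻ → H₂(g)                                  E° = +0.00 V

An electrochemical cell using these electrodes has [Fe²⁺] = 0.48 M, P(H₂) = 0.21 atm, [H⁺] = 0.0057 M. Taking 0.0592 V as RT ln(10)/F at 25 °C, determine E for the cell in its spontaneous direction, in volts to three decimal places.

H⁺/H₂ is the cathode (higher E°), Fe²⁺/Fe the anode: E°cell = +0.00 − (-0.47) = +0.47 V, n = 2.
Overall: 2 H⁺(aq) + Fe(s) → H₂(g) + Fe²⁺(aq)
Q = P(H₂)·[Fe²⁺] / ([H⁺]^2); log Q = 3.492.
E = E° − (0.0592/n) log Q = +0.47 − (0.0592/2)(3.492) = +0.367 V.

+0.367 V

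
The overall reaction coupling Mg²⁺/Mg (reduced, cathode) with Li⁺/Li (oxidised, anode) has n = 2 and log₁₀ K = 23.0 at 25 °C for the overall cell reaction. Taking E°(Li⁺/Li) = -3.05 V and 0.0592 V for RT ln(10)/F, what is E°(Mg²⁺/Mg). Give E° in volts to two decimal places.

E°cell = (0.0592/n)·log K = (0.0592/2)(23.0) = +0.681 V.
Since Mg²⁺/Mg is the cathode and Li⁺/Li the anode, E°cell = E°(Mg²⁺/Mg) − E°(Li⁺/Li).
So E°(Mg²⁺/Mg) = E°cell + E°(Li⁺/Li) = +0.681 + (-3.05) = -2.37 V.

-2.37 V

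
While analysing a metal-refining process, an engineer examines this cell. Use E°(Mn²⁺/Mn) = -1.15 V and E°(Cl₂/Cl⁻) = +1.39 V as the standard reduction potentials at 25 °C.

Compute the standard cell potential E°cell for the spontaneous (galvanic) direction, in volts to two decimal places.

The Cl₂/Cl⁻ couple has the higher reduction potential, so it is the cathode; Mn²⁺/Mn is oxidised at the anode.
E°cell = E°(cathode) − E°(anode) = (+1.39) − (-1.15) = +2.54 V.

+2.54 V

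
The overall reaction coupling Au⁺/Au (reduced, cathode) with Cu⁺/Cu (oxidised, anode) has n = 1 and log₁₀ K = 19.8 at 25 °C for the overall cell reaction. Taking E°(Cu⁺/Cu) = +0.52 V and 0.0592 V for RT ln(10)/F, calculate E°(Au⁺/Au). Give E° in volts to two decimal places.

+1.69 V

E°cell = (0.0592/n)·log K = (0.0592/1)(19.8) = +1.172 V.
Since Au⁺/Au is the cathode and Cu⁺/Cu the anode, E°cell = E°(Au⁺/Au) − E°(Cu⁺/Cu).
So E°(Au⁺/Au) = E°cell + E°(Cu⁺/Cu) = +1.172 + (+0.52) = +1.69 V.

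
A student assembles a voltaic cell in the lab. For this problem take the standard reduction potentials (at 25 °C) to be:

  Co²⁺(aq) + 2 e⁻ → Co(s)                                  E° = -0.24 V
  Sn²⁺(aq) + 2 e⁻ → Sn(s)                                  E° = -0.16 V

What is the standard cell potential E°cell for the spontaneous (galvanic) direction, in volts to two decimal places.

The Sn²⁺/Sn couple has the higher reduction potential, so it is the cathode; Co²⁺/Co is oxidised at the anode.
E°cell = E°(cathode) − E°(anode) = (-0.16) − (-0.24) = +0.08 V.

+0.08 V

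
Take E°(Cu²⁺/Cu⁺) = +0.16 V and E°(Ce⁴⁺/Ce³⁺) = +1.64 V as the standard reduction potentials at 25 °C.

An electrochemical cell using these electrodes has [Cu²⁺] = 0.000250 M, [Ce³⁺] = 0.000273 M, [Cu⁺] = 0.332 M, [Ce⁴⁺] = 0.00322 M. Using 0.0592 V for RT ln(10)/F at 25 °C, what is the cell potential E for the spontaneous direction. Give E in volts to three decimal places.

+1.728 V

Ce⁴⁺/Ce³⁺ is the cathode (higher E°), Cu²⁺/Cu⁺ the anode: E°cell = +1.64 − (+0.16) = +1.48 V, n = 1.
Overall: Ce⁴⁺(aq) + Cu⁺(aq) → Ce³⁺(aq) + Cu²⁺(aq)
Q = [Ce³⁺]·[Cu²⁺] / ([Ce⁴⁺]·[Cu⁺]); log Q = -4.195.
E = E° − (0.0592/n) log Q = +1.48 − (0.0592/1)(-4.195) = +1.728 V.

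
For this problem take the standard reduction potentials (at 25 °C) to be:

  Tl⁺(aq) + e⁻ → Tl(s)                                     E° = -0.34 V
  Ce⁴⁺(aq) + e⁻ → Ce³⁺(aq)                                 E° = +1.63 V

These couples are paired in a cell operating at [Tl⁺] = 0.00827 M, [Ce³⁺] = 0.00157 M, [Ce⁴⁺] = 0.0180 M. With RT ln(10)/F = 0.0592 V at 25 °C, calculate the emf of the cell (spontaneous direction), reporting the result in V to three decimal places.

+2.156 V

Ce⁴⁺/Ce³⁺ is the cathode (higher E°), Tl⁺/Tl the anode: E°cell = +1.63 − (-0.34) = +1.97 V, n = 1.
Overall: Ce⁴⁺(aq) + Tl(s) → Ce³⁺(aq) + Tl⁺(aq)
Q = [Ce³⁺]·[Tl⁺] / ([Ce⁴⁺]); log Q = -3.142.
E = E° − (0.0592/n) log Q = +1.97 − (0.0592/1)(-3.142) = +2.156 V.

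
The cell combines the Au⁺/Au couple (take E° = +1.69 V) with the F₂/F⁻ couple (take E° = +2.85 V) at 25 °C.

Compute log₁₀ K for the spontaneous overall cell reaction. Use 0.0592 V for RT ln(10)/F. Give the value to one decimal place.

39.2

Cathode: F₂/F⁻; anode: Au⁺/Au. E°cell = +1.16 V, n = 2.
log K = nE°cell / 0.0592 = (2)(+1.16) / 0.0592 = 39.2.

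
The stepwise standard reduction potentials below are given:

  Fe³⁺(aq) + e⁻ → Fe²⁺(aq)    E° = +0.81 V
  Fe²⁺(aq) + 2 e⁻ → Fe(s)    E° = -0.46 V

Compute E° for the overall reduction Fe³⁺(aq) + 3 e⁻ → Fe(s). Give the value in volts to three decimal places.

-0.037 V

Since ΔG° = −nFE° is additive over sequential reductions, n₃E°₃ = n₁E°₁ + n₂E°₂.
E°₃ = (1×+0.81 + 2×-0.46) / 3 = (-0.110) / 3 = -0.037 V.
E° values themselves are not directly additive — weighting by electron count is essential.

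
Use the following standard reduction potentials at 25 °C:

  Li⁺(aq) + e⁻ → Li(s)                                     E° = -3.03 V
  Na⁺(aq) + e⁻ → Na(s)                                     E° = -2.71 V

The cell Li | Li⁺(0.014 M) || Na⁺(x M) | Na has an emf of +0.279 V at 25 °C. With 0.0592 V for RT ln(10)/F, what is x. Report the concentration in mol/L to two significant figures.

Na⁺/Na is the cathode, Li⁺/Li the anode: E°cell = +0.32 V, n = 1.
Overall reaction: Na⁺(aq) + Li(s) → Na(s) + Li⁺(aq); Q = [Li⁺]^1/[Na⁺]^1.
From E = E° − (0.0592/n) log Q: log Q = (E° − E)·n/0.0592 = (+0.32 − (+0.279))·1/0.0592 = 0.6926.
So 1·log[Na⁺] = 1·log(0.014) − log Q = -1.8539 − (0.6926) = -2.5465; [Na⁺] = 10^(-2.5465) ≈ 0.0028 M.

0.0028 M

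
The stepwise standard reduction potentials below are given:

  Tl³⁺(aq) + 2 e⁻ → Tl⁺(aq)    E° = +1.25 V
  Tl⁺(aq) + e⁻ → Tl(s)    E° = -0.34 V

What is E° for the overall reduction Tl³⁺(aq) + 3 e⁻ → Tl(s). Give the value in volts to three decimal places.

Standard free energies of sequential steps add: ΔG°₃ = ΔG°₁ + ΔG°₂, so n₃E°₃ = n₁E°₁ + n₂E°₂.
E°₃ = (2×+1.25 + 1×-0.34) / 3 = (+2.160) / 3 = +0.720 V.

+0.720 V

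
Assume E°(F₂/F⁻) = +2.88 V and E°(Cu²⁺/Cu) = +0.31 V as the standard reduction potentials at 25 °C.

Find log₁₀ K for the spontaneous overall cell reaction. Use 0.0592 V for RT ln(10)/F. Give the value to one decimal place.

86.8

Cathode: F₂/F⁻; anode: Cu²⁺/Cu. E°cell = +2.57 V, n = 2.
log K = nE°cell / 0.0592 = (2)(+2.57) / 0.0592 = 86.8.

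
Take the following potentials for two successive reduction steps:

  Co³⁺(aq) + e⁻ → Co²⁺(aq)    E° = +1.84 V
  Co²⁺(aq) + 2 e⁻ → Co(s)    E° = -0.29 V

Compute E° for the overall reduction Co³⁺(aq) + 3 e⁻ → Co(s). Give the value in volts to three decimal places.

Standard free energies of sequential steps add: ΔG°₃ = ΔG°₁ + ΔG°₂, so n₃E°₃ = n₁E°₁ + n₂E°₂.
E°₃ = (1×+1.84 + 2×-0.29) / 3 = (+1.260) / 3 = +0.420 V.

+0.420 V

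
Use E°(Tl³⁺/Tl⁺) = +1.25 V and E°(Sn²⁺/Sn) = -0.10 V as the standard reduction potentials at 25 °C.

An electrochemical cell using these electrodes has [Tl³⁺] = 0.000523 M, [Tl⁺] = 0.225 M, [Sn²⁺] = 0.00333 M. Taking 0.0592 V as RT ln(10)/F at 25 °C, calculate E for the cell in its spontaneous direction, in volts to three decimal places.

+1.345 V

Tl³⁺/Tl⁺ is the cathode (higher E°), Sn²⁺/Sn the anode: E°cell = +1.25 − (-0.10) = +1.35 V, n = 2.
Overall: Tl³⁺(aq) + Sn(s) → Tl⁺(aq) + Sn²⁺(aq)
Q = [Tl⁺]·[Sn²⁺] / ([Tl³⁺]); log Q = 0.156.
E = E° − (0.0592/n) log Q = +1.35 − (0.0592/2)(0.156) = +1.345 V.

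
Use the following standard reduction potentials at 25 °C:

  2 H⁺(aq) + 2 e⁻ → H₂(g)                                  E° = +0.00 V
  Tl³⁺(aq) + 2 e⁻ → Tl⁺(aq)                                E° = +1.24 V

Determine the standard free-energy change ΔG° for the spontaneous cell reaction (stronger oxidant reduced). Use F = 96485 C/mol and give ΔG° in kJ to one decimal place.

-239.3 kJ

Tl³⁺/Tl⁺ (E° = +1.24 V) is the cathode; H⁺/H₂ (E° = +0.00 V) is the anode, so E°cell = +1.24 V.
Balancing electrons gives n = 2 (lcm of 2 and 2).
ΔG° = −nFE° = −(2)(96485)(+1.24) = -239,283 J = -239.3 kJ.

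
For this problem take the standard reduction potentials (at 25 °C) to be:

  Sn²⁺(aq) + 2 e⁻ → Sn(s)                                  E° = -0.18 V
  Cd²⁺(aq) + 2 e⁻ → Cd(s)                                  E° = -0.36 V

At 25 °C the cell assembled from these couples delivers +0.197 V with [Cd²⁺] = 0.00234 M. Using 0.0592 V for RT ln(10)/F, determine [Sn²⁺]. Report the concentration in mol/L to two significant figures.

Sn²⁺/Sn is the cathode, Cd²⁺/Cd the anode: E°cell = +0.18 V, n = 2.
Overall reaction: Sn²⁺(aq) + Cd(s) → Sn(s) + Cd²⁺(aq); Q = [Cd²⁺]^1/[Sn²⁺]^1.
From E = E° − (0.0592/n) log Q: log Q = (E° − E)·n/0.0592 = (+0.18 − (+0.197))·2/0.0592 = -0.5743.
So 1·log[Sn²⁺] = 1·log(0.00234) − log Q = -2.6308 − (-0.5743) = -2.0565; [Sn²⁺] = 10^(-2.0565) ≈ 0.0088 M.

0.0088 M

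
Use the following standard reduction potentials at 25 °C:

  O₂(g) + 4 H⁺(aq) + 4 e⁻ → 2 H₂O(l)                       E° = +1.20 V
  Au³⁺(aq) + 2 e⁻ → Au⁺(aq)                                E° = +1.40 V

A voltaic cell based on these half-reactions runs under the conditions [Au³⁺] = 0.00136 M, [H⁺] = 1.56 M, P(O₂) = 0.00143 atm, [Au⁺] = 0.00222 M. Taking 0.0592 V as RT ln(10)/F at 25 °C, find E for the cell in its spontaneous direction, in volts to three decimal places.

+0.224 V

Au³⁺/Au⁺ is the cathode (higher E°), O₂/H₂O the anode: E°cell = +1.40 − (+1.20) = +0.20 V, n = 4.
Overall: 2 Au³⁺(aq) + 2 H₂O(l) → 2 Au⁺(aq) + O₂(g) + 4 H⁺(aq)
Q = [Au⁺]^2·P(O₂)·[H⁺]^4 / ([Au³⁺]^2); log Q = -1.647.
E = E° − (0.0592/n) log Q = +0.20 − (0.0592/4)(-1.647) = +0.224 V.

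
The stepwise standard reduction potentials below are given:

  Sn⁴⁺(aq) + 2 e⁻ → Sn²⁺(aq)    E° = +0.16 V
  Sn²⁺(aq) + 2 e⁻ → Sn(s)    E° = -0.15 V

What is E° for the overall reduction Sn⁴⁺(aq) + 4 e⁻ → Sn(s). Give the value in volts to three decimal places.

+0.005 V

Standard free energies of sequential steps add: ΔG°₃ = ΔG°₁ + ΔG°₂, so n₃E°₃ = n₁E°₁ + n₂E°₂.
E°₃ = (2×+0.16 + 2×-0.15) / 4 = (+0.020) / 4 = +0.005 V.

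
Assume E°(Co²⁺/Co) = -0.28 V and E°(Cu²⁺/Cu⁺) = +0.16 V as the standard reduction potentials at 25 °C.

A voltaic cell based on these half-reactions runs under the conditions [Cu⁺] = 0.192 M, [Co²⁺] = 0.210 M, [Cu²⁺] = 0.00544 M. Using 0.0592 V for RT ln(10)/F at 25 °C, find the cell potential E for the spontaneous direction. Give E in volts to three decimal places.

Cu²⁺/Cu⁺ is the cathode (higher E°), Co²⁺/Co the anode: E°cell = +0.16 − (-0.28) = +0.44 V, n = 2.
Overall: 2 Cu²⁺(aq) + Co(s) → 2 Cu⁺(aq) + Co²⁺(aq)
Q = [Cu⁺]^2·[Co²⁺] / ([Cu²⁺]^2); log Q = 2.418.
E = E° − (0.0592/n) log Q = +0.44 − (0.0592/2)(2.418) = +0.368 V.

+0.368 V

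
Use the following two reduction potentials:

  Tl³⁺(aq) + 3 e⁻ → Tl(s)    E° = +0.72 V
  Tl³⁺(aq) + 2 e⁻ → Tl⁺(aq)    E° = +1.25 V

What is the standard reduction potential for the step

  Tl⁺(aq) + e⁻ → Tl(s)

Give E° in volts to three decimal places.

-0.340 V

Sequential free energies add, so n₃E°₃ = n₁E°₁ + n₂E°₂.
With n₃ = 3, and the known step contributing 2×(+1.25) V, the unknown satisfies 1·E° = 3×(+0.72) − 2×(+1.25) = -0.340.
E° = -0.340 / 1 = -0.340 V.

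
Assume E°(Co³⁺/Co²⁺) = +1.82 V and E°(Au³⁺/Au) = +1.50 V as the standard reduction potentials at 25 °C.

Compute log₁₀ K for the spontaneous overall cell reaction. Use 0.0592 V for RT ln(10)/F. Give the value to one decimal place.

Cathode: Co³⁺/Co²⁺; anode: Au³⁺/Au. E°cell = +0.32 V, n = 3.
log K = nE°cell / 0.0592 = (3)(+0.32) / 0.0592 = 16.2.

16.2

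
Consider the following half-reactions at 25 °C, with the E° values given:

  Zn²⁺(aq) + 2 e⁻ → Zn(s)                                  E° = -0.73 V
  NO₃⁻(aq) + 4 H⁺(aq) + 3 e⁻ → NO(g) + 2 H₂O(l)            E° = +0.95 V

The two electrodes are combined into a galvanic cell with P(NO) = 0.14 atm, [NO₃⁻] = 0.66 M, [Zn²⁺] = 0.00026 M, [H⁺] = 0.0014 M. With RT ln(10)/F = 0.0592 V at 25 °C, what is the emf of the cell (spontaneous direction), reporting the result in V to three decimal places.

+1.574 V

NO₃⁻/NO is the cathode (higher E°), Zn²⁺/Zn the anode: E°cell = +0.95 − (-0.73) = +1.68 V, n = 6.
Overall: 2 NO₃⁻(aq) + 8 H⁺(aq) + 3 Zn(s) → 2 NO(g) + 4 H₂O(l) + 3 Zn²⁺(aq)
Q = P(NO)^2·[Zn²⁺]^3 / ([NO₃⁻]^2·[H⁺]^8); log Q = 10.729.
E = E° − (0.0592/n) log Q = +1.68 − (0.0592/6)(10.729) = +1.574 V.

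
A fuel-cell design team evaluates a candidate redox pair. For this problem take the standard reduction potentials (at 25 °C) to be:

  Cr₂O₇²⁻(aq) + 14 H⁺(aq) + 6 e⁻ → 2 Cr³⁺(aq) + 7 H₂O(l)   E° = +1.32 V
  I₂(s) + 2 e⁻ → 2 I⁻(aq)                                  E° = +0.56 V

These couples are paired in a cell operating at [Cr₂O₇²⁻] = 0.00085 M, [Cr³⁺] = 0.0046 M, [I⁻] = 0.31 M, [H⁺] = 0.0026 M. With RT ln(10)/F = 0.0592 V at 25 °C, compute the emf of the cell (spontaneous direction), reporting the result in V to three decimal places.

+0.389 V

Cr₂O₇²⁻/Cr³⁺ is the cathode (higher E°), I₂/I⁻ the anode: E°cell = +1.32 − (+0.56) = +0.76 V, n = 6.
Overall: Cr₂O₇²⁻(aq) + 14 H⁺(aq) + 6 I⁻(aq) → 2 Cr³⁺(aq) + 7 H₂O(l) + 3 I₂(s)
Q = [Cr³⁺]^2 / ([Cr₂O₇²⁻]·[H⁺]^14·[I⁻]^6); log Q = 37.638.
E = E° − (0.0592/n) log Q = +0.76 − (0.0592/6)(37.638) = +0.389 V.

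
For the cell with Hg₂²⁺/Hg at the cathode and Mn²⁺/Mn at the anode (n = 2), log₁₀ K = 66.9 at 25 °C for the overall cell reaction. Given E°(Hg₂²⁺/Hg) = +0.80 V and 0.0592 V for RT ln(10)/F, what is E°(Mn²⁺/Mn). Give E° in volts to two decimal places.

-1.18 V

E°cell = (0.0592/n)·log K = (0.0592/2)(66.9) = +1.980 V.
Since Hg₂²⁺/Hg is the cathode and Mn²⁺/Mn the anode, E°cell = E°(Hg₂²⁺/Hg) − E°(Mn²⁺/Mn).
So E°(Mn²⁺/Mn) = E°(Hg₂²⁺/Hg) − E°cell = (+0.80) − (+1.980) = -1.18 V.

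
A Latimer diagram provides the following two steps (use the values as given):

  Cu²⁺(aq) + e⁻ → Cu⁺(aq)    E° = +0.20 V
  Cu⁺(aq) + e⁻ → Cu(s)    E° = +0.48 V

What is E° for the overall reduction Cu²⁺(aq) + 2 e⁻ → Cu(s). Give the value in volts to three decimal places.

Standard free energies of sequential steps add: ΔG°₃ = ΔG°₁ + ΔG°₂, so n₃E°₃ = n₁E°₁ + n₂E°₂.
E°₃ = (1×+0.20 + 1×+0.48) / 2 = (+0.680) / 2 = +0.340 V.

+0.340 V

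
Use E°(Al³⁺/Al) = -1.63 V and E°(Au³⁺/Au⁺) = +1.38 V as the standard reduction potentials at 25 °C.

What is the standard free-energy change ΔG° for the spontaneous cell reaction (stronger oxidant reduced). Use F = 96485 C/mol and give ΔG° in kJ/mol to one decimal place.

Au³⁺/Au⁺ (E° = +1.38 V) is the cathode; Al³⁺/Al (E° = -1.63 V) is the anode, so E°cell = +3.01 V.
Balancing electrons gives n = 6 (lcm of 2 and 3).
ΔG° = −nFE° = −(6)(96485)(+3.01) = -1,742,519 J = -1742.5 kJ/mol.

-1742.5 kJ/mol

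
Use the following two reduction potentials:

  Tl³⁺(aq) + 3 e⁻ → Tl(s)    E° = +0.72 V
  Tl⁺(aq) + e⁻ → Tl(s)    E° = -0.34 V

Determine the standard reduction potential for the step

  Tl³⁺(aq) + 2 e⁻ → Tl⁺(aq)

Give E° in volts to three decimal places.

+1.250 V

Sequential free energies add, so n₃E°₃ = n₁E°₁ + n₂E°₂.
With n₃ = 3, and the known step contributing 1×(-0.34) V, the unknown satisfies 2·E° = 3×(+0.72) − 1×(-0.34) = +2.500.
E° = +2.500 / 2 = +1.250 V.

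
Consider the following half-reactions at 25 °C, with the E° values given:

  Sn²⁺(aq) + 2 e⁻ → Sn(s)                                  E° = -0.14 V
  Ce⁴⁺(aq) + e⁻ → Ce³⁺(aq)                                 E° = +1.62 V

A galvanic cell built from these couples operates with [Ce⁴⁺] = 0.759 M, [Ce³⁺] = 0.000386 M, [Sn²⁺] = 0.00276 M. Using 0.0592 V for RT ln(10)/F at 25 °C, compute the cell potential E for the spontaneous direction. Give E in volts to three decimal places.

+2.031 V

Ce⁴⁺/Ce³⁺ is the cathode (higher E°), Sn²⁺/Sn the anode: E°cell = +1.62 − (-0.14) = +1.76 V, n = 2.
Overall: 2 Ce⁴⁺(aq) + Sn(s) → 2 Ce³⁺(aq) + Sn²⁺(aq)
Q = [Ce³⁺]^2·[Sn²⁺] / ([Ce⁴⁺]^2); log Q = -9.146.
E = E° − (0.0592/n) log Q = +1.76 − (0.0592/2)(-9.146) = +2.031 V.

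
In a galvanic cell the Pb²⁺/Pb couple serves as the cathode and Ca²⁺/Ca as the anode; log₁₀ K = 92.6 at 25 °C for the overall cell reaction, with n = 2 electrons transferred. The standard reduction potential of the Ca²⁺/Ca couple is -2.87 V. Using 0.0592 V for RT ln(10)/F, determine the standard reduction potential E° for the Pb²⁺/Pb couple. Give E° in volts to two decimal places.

E°cell = (0.0592/n)·log K = (0.0592/2)(92.6) = +2.741 V.
Since Pb²⁺/Pb is the cathode and Ca²⁺/Ca the anode, E°cell = E°(Pb²⁺/Pb) − E°(Ca²⁺/Ca).
So E°(Pb²⁺/Pb) = E°cell + E°(Ca²⁺/Ca) = +2.741 + (-2.87) = -0.13 V.

-0.13 V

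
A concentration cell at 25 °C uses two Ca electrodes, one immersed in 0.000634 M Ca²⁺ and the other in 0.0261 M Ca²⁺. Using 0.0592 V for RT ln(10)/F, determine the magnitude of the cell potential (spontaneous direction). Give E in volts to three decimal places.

+0.048 V

For a concentration cell E°cell = 0. The 0.0261 M side is the cathode (reduction is favoured where [Ca²⁺] is higher).
With n = 2, E = −(0.0592/2) log([Ca²⁺]ₐₙ/[Ca²⁺]꜀ₐₜ) = −(0.0592/2) log(0.000634/0.0261) = −(0.0592/2)(-1.615) = +0.048 V.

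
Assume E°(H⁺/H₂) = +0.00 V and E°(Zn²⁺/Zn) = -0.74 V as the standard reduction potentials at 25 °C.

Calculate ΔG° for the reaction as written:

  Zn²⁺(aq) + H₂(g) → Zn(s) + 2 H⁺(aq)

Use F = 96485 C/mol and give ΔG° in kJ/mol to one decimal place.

+142.8 kJ/mol

As written, Zn²⁺/Zn is reduced (cathode) and H⁺/H₂ is oxidised (anode), so E°cell = (-0.74) − (+0.00) = -0.74 V.
Balancing electrons gives n = 2.
ΔG° = −nFE° = −(2)(96485)(-0.74) = 142,798 J = +142.8 kJ/mol.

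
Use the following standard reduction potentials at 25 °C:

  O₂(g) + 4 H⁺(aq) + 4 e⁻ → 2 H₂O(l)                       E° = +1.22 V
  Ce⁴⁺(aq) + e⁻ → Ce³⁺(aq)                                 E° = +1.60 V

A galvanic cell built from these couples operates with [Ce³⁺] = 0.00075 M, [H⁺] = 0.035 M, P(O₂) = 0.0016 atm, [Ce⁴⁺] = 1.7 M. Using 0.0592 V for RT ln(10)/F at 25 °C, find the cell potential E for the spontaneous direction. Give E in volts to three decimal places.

Ce⁴⁺/Ce³⁺ is the cathode (higher E°), O₂/H₂O the anode: E°cell = +1.60 − (+1.22) = +0.38 V, n = 4.
Overall: 4 Ce⁴⁺(aq) + 2 H₂O(l) → 4 Ce³⁺(aq) + O₂(g) + 4 H⁺(aq)
Q = [Ce³⁺]^4·P(O₂)·[H⁺]^4 / ([Ce⁴⁺]^4); log Q = -22.041.
E = E° − (0.0592/n) log Q = +0.38 − (0.0592/4)(-22.041) = +0.706 V.

+0.706 V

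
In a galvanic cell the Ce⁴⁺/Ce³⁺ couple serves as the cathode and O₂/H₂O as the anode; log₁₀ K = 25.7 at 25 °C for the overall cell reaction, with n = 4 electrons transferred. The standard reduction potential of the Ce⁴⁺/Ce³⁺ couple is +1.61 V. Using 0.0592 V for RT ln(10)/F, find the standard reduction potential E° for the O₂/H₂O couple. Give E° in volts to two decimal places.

E°cell = (0.0592/n)·log K = (0.0592/4)(25.7) = +0.380 V.
Since Ce⁴⁺/Ce³⁺ is the cathode and O₂/H₂O the anode, E°cell = E°(Ce⁴⁺/Ce³⁺) − E°(O₂/H₂O).
So E°(O₂/H₂O) = E°(Ce⁴⁺/Ce³⁺) − E°cell = (+1.61) − (+0.380) = +1.23 V.

+1.23 V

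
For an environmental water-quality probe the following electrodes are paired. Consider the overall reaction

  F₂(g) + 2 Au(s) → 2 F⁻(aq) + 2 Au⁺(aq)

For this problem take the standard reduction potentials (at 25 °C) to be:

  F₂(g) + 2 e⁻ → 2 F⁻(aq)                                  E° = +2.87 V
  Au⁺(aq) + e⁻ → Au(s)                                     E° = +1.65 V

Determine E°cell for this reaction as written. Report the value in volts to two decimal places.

+1.22 V

The F₂/F⁻ couple has the higher reduction potential, so it is the cathode; Au⁺/Au is oxidised at the anode.
E°cell = E°(cathode) − E°(anode) = (+2.87) − (+1.65) = +1.22 V.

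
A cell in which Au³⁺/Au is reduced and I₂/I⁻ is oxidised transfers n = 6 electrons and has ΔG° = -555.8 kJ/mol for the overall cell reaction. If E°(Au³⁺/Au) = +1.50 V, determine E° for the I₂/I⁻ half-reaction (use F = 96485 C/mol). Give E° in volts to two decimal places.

E°cell = −ΔG°/(nF) = −(-555.8×10³)/((6)(96485)) = +0.960 V.
Since Au³⁺/Au is the cathode and I₂/I⁻ the anode, E°cell = E°(Au³⁺/Au) − E°(I₂/I⁻).
So E°(I₂/I⁻) = E°(Au³⁺/Au) − E°cell = (+1.50) − (+0.960) = +0.54 V.

+0.54 V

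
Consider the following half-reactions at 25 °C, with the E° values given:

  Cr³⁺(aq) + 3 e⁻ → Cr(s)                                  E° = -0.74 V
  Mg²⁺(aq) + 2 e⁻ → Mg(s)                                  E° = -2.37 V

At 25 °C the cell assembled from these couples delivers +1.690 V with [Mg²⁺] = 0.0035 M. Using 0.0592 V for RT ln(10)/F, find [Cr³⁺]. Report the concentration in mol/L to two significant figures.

Cr³⁺/Cr is the cathode, Mg²⁺/Mg the anode: E°cell = +1.63 V, n = 6.
Overall reaction: 2 Cr³⁺(aq) + 3 Mg(s) → 2 Cr(s) + 3 Mg²⁺(aq); Q = [Mg²⁺]^3/[Cr³⁺]^2.
From E = E° − (0.0592/n) log Q: log Q = (E° − E)·n/0.0592 = (+1.63 − (+1.690))·6/0.0592 = -6.0811.
So 2·log[Cr³⁺] = 3·log(0.0035) − log Q = -7.3678 − (-6.0811) = -1.2867; log[Cr³⁺] = -1.2867 / 2 = -0.6433; [Cr³⁺] = 10^(-0.6433) ≈ 0.23 M.

0.23 M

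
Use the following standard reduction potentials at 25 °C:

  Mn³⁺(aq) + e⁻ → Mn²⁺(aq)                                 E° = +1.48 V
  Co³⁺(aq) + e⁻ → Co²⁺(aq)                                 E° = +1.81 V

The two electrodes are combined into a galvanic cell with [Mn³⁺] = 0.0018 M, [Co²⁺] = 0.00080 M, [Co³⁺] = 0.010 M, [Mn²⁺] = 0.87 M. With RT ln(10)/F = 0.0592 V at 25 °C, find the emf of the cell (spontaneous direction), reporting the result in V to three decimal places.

Co³⁺/Co²⁺ is the cathode (higher E°), Mn³⁺/Mn²⁺ the anode: E°cell = +1.81 − (+1.48) = +0.33 V, n = 1.
Overall: Co³⁺(aq) + Mn²⁺(aq) → Co²⁺(aq) + Mn³⁺(aq)
Q = [Co²⁺]·[Mn³⁺] / ([Co³⁺]·[Mn²⁺]); log Q = -3.781.
E = E° − (0.0592/n) log Q = +0.33 − (0.0592/1)(-3.781) = +0.554 V.

+0.554 V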